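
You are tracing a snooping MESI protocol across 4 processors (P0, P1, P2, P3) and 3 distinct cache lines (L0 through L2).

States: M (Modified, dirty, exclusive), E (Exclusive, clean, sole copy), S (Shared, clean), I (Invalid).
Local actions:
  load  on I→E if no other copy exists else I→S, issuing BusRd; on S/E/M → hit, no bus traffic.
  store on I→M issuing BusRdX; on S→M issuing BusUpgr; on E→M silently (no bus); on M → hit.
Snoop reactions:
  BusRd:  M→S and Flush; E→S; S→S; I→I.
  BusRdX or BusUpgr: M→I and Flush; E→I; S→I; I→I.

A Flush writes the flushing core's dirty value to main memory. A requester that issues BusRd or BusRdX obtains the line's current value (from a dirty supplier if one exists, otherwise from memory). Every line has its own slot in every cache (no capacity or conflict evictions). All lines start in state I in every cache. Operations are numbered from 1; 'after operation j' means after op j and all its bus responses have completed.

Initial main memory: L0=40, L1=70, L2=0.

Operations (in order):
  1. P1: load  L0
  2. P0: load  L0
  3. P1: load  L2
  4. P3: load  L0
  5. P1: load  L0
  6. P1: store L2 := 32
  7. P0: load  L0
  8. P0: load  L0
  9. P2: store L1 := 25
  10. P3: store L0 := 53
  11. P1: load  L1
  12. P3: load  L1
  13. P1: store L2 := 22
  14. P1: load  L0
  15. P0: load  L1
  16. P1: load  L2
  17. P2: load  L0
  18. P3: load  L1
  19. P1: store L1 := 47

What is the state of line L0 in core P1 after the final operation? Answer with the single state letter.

[1] P1: load  L0 | P0:I, P1:E(40), P2:I, P3:I | bus: BusRd
[2] P0: load  L0 | P0:S(40), P1:S(40), P2:I, P3:I | bus: BusRd
[3] P1: load  L2 | P0:I, P1:E(0), P2:I, P3:I | bus: BusRd
[4] P3: load  L0 | P0:S(40), P1:S(40), P2:I, P3:S(40) | bus: BusRd
[5] P1: load  L0 | P0:S(40), P1:S(40), P2:I, P3:S(40) | bus: none
[6] P1: store L2 := 32 | P0:I, P1:M(32), P2:I, P3:I | bus: none
[7] P0: load  L0 | P0:S(40), P1:S(40), P2:I, P3:S(40) | bus: none
[8] P0: load  L0 | P0:S(40), P1:S(40), P2:I, P3:S(40) | bus: none
[9] P2: store L1 := 25 | P0:I, P1:I, P2:M(25), P3:I | bus: BusRdX
[10] P3: store L0 := 53 | P0:I, P1:I, P2:I, P3:M(53) | bus: BusUpgr
[11] P1: load  L1 | P0:I, P1:S(25), P2:S(25), P3:I | bus: BusRd,Flush
[12] P3: load  L1 | P0:I, P1:S(25), P2:S(25), P3:S(25) | bus: BusRd
[13] P1: store L2 := 22 | P0:I, P1:M(22), P2:I, P3:I | bus: none
[14] P1: load  L0 | P0:I, P1:S(53), P2:I, P3:S(53) | bus: BusRd,Flush
[15] P0: load  L1 | P0:S(25), P1:S(25), P2:S(25), P3:S(25) | bus: BusRd
[16] P1: load  L2 | P0:I, P1:M(22), P2:I, P3:I | bus: none
[17] P2: load  L0 | P0:I, P1:S(53), P2:S(53), P3:S(53) | bus: BusRd
[18] P3: load  L1 | P0:S(25), P1:S(25), P2:S(25), P3:S(25) | bus: none
[19] P1: store L1 := 47 | P0:I, P1:M(47), P2:I, P3:I | bus: BusUpgr

state = S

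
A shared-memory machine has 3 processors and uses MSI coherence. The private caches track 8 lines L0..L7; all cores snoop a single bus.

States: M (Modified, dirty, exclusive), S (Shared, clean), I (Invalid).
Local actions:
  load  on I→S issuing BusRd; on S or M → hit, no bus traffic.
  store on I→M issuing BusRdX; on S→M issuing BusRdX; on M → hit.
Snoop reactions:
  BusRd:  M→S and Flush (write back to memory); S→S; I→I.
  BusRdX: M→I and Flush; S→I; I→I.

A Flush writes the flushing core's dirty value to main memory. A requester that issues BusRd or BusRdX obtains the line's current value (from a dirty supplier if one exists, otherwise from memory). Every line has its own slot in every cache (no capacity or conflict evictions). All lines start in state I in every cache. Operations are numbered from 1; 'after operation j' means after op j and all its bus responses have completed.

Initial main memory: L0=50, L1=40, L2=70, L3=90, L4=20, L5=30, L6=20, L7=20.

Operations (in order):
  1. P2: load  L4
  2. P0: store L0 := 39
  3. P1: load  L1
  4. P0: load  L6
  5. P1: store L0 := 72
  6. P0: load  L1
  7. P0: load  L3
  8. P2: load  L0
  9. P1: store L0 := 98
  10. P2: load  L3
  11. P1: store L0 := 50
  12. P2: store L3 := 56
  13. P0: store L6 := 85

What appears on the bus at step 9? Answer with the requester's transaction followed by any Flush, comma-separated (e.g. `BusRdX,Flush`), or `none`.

bus = BusRdX

1. P2: load  L4  bus=[BusRd]  L4: P0=I P1=I P2=S  mem[L4]=20
2. P0: store L0 := 39  bus=[BusRdX]  L0: P0=M P1=I P2=I  mem[L0]=50
3. P1: load  L1  bus=[BusRd]  L1: P0=I P1=S P2=I  mem[L1]=40
4. P0: load  L6  bus=[BusRd]  L6: P0=S P1=I P2=I  mem[L6]=20
5. P1: store L0 := 72  bus=[BusRdX,Flush]  L0: P0=I P1=M P2=I  mem[L0]=39
6. P0: load  L1  bus=[BusRd]  L1: P0=S P1=S P2=I  mem[L1]=40
7. P0: load  L3  bus=[BusRd]  L3: P0=S P1=I P2=I  mem[L3]=90
8. P2: load  L0  bus=[BusRd,Flush]  L0: P0=I P1=S P2=S  mem[L0]=72
9. P1: store L0 := 98  bus=[BusRdX]  L0: P0=I P1=M P2=I  mem[L0]=72
10. P2: load  L3  bus=[BusRd]  L3: P0=S P1=I P2=S  mem[L3]=90
11. P1: store L0 := 50  bus=[-]  L0: P0=I P1=M P2=I  mem[L0]=72
12. P2: store L3 := 56  bus=[BusRdX]  L3: P0=I P1=I P2=M  mem[L3]=90
13. P0: store L6 := 85  bus=[BusRdX]  L6: P0=M P1=I P2=I  mem[L6]=20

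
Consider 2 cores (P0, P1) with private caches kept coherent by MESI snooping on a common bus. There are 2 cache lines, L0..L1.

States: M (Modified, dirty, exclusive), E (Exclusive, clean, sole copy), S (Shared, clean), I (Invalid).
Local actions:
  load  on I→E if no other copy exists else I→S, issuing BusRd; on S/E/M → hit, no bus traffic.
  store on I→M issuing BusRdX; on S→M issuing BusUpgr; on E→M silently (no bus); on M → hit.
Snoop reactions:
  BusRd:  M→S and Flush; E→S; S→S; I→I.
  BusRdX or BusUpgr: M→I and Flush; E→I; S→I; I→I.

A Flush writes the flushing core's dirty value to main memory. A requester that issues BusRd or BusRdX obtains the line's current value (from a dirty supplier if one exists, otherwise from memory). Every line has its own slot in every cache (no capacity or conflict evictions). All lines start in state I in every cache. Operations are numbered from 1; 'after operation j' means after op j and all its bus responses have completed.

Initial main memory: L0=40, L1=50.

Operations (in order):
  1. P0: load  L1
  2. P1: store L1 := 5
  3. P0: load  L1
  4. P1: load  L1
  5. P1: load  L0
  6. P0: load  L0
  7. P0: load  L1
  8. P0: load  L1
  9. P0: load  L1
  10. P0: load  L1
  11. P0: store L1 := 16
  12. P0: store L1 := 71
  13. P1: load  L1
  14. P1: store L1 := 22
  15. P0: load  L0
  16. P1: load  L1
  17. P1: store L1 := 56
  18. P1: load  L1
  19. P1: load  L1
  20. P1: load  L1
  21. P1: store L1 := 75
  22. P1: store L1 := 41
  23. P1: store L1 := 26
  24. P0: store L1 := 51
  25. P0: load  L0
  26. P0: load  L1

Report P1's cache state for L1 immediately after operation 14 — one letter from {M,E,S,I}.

state = M

  op1 P0: load  L1 → E/I on L1; bus BusRd; mem=50
  op2 P1: store L1 := 5 → I/M on L1; bus BusRdX; mem=50
  op3 P0: load  L1 → S/S on L1; bus BusRd Flush; mem=5
  op4 P1: load  L1 → S/S on L1; bus (none); mem=5
  op5 P1: load  L0 → I/E on L0; bus BusRd; mem=40
  op6 P0: load  L0 → S/S on L0; bus BusRd; mem=40
  op7 P0: load  L1 → S/S on L1; bus (none); mem=5
  op8 P0: load  L1 → S/S on L1; bus (none); mem=5
  op9 P0: load  L1 → S/S on L1; bus (none); mem=5
  op10 P0: load  L1 → S/S on L1; bus (none); mem=5
  op11 P0: store L1 := 16 → M/I on L1; bus BusUpgr; mem=5
  op12 P0: store L1 := 71 → M/I on L1; bus (none); mem=5
  op13 P1: load  L1 → S/S on L1; bus BusRd Flush; mem=71
  op14 P1: store L1 := 22 → I/M on L1; bus BusUpgr; mem=71
  op15 P0: load  L0 → S/S on L0; bus (none); mem=40
  op16 P1: load  L1 → I/M on L1; bus (none); mem=71
  op17 P1: store L1 := 56 → I/M on L1; bus (none); mem=71
  op18 P1: load  L1 → I/M on L1; bus (none); mem=71
  op19 P1: load  L1 → I/M on L1; bus (none); mem=71
  op20 P1: load  L1 → I/M on L1; bus (none); mem=71
  op21 P1: store L1 := 75 → I/M on L1; bus (none); mem=71
  op22 P1: store L1 := 41 → I/M on L1; bus (none); mem=71
  op23 P1: store L1 := 26 → I/M on L1; bus (none); mem=71
  op24 P0: store L1 := 51 → M/I on L1; bus BusRdX Flush; mem=26
  op25 P0: load  L0 → S/S on L0; bus (none); mem=40
  op26 P0: load  L1 → M/I on L1; bus (none); mem=26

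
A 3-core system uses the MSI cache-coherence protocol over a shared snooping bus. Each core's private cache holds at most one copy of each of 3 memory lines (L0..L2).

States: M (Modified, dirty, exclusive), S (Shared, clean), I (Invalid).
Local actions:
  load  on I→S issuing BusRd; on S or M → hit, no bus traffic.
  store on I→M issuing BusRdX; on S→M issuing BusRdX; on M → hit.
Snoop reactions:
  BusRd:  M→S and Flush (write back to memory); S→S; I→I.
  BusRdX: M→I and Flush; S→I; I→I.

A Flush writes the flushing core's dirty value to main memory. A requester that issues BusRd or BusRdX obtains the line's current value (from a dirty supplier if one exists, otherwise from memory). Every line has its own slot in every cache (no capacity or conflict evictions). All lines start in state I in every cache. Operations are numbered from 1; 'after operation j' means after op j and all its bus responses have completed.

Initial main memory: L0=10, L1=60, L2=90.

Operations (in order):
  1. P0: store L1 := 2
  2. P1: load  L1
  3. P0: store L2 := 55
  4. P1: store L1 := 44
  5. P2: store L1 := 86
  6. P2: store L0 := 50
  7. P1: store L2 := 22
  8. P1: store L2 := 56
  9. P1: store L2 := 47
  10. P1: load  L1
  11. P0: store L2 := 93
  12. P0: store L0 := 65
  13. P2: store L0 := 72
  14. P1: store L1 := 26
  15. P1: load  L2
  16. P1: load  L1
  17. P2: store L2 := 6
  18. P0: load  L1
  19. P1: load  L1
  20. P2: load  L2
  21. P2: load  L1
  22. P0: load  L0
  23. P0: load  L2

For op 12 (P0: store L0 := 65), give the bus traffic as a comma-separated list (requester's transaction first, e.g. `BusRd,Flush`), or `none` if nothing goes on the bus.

step 1: P0: store L1 := 2  ⟶  MII  (L1)  txn=BusRdX  M[L1]=60
step 2: P1: load  L1  ⟶  SSI  (L1)  txn=BusRd+Flush  M[L1]=2
step 3: P0: store L2 := 55  ⟶  MII  (L2)  txn=BusRdX  M[L2]=90
step 4: P1: store L1 := 44  ⟶  IMI  (L1)  txn=BusRdX  M[L1]=2
step 5: P2: store L1 := 86  ⟶  IIM  (L1)  txn=BusRdX+Flush  M[L1]=44
step 6: P2: store L0 := 50  ⟶  IIM  (L0)  txn=BusRdX  M[L0]=10
step 7: P1: store L2 := 22  ⟶  IMI  (L2)  txn=BusRdX+Flush  M[L2]=55
step 8: P1: store L2 := 56  ⟶  IMI  (L2)  txn=∅  M[L2]=55
step 9: P1: store L2 := 47  ⟶  IMI  (L2)  txn=∅  M[L2]=55
step 10: P1: load  L1  ⟶  ISS  (L1)  txn=BusRd+Flush  M[L1]=86
step 11: P0: store L2 := 93  ⟶  MII  (L2)  txn=BusRdX+Flush  M[L2]=47
step 12: P0: store L0 := 65  ⟶  MII  (L0)  txn=BusRdX+Flush  M[L0]=50
step 13: P2: store L0 := 72  ⟶  IIM  (L0)  txn=BusRdX+Flush  M[L0]=65
step 14: P1: store L1 := 26  ⟶  IMI  (L1)  txn=BusRdX  M[L1]=86
step 15: P1: load  L2  ⟶  SSI  (L2)  txn=BusRd+Flush  M[L2]=93
step 16: P1: load  L1  ⟶  IMI  (L1)  txn=∅  M[L1]=86
step 17: P2: store L2 := 6  ⟶  IIM  (L2)  txn=BusRdX  M[L2]=93
step 18: P0: load  L1  ⟶  SSI  (L1)  txn=BusRd+Flush  M[L1]=26
step 19: P1: load  L1  ⟶  SSI  (L1)  txn=∅  M[L1]=26
step 20: P2: load  L2  ⟶  IIM  (L2)  txn=∅  M[L2]=93
step 21: P2: load  L1  ⟶  SSS  (L1)  txn=BusRd  M[L1]=26
step 22: P0: load  L0  ⟶  SIS  (L0)  txn=BusRd+Flush  M[L0]=72
step 23: P0: load  L2  ⟶  SIS  (L2)  txn=BusRd+Flush  M[L2]=6

bus = BusRdX,Flush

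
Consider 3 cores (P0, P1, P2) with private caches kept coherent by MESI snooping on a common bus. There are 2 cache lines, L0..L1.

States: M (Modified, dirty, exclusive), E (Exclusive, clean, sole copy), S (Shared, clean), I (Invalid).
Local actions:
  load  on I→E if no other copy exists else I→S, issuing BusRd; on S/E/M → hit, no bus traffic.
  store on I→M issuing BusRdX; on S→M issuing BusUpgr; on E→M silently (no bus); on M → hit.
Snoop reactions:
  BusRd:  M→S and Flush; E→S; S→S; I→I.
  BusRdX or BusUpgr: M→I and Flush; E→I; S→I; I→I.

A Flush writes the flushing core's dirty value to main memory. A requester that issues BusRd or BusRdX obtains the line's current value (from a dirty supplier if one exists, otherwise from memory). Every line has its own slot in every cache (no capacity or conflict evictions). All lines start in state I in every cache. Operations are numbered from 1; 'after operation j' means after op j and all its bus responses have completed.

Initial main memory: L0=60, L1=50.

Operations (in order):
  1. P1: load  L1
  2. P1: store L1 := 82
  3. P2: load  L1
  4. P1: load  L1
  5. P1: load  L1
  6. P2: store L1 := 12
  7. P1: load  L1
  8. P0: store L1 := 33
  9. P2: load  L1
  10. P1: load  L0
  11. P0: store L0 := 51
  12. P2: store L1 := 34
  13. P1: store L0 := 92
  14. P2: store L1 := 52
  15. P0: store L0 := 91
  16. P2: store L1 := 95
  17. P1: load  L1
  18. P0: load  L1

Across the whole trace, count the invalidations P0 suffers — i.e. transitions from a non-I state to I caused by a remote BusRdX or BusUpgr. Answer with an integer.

step 1: P1: load  L1  ⟶  IEI  (L1)  txn=BusRd  M[L1]=50
step 2: P1: store L1 := 82  ⟶  IMI  (L1)  txn=∅  M[L1]=50
step 3: P2: load  L1  ⟶  ISS  (L1)  txn=BusRd+Flush  M[L1]=82
step 4: P1: load  L1  ⟶  ISS  (L1)  txn=∅  M[L1]=82
step 5: P1: load  L1  ⟶  ISS  (L1)  txn=∅  M[L1]=82
step 6: P2: store L1 := 12  ⟶  IIM  (L1)  txn=BusUpgr  M[L1]=82
step 7: P1: load  L1  ⟶  ISS  (L1)  txn=BusRd+Flush  M[L1]=12
step 8: P0: store L1 := 33  ⟶  MII  (L1)  txn=BusRdX  M[L1]=12
step 9: P2: load  L1  ⟶  SIS  (L1)  txn=BusRd+Flush  M[L1]=33
step 10: P1: load  L0  ⟶  IEI  (L0)  txn=BusRd  M[L0]=60
step 11: P0: store L0 := 51  ⟶  MII  (L0)  txn=BusRdX  M[L0]=60
step 12: P2: store L1 := 34  ⟶  IIM  (L1)  txn=BusUpgr  M[L1]=33
step 13: P1: store L0 := 92  ⟶  IMI  (L0)  txn=BusRdX+Flush  M[L0]=51
step 14: P2: store L1 := 52  ⟶  IIM  (L1)  txn=∅  M[L1]=33
step 15: P0: store L0 := 91  ⟶  MII  (L0)  txn=BusRdX+Flush  M[L0]=92
step 16: P2: store L1 := 95  ⟶  IIM  (L1)  txn=∅  M[L1]=33
step 17: P1: load  L1  ⟶  ISS  (L1)  txn=BusRd+Flush  M[L1]=95
step 18: P0: load  L1  ⟶  SSS  (L1)  txn=BusRd  M[L1]=95

invalidations = 2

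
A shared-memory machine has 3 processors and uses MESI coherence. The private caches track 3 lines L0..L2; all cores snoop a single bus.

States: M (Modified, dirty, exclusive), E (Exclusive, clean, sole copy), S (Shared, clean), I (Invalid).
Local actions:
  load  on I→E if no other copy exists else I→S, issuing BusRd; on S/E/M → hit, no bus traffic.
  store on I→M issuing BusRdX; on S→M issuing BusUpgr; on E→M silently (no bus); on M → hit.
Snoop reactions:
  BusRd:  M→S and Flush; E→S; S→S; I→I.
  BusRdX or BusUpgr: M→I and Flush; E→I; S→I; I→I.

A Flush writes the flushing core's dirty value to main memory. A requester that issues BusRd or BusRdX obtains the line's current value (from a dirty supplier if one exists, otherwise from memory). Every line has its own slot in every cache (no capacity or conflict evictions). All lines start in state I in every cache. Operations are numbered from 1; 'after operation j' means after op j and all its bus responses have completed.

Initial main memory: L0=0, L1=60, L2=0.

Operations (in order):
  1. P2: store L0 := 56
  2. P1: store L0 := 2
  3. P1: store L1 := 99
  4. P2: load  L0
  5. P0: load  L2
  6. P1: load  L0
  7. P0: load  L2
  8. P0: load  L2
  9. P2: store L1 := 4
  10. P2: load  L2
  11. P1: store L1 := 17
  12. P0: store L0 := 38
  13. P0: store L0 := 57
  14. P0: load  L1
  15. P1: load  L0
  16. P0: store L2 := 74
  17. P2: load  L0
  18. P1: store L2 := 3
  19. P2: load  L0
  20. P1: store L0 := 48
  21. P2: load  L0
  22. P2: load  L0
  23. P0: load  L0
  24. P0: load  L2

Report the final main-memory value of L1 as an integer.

memory[L1] = 17

  op1 P2: store L0 := 56 → I/I/M on L0; bus BusRdX; mem=0
  op2 P1: store L0 := 2 → I/M/I on L0; bus BusRdX Flush; mem=56
  op3 P1: store L1 := 99 → I/M/I on L1; bus BusRdX; mem=60
  op4 P2: load  L0 → I/S/S on L0; bus BusRd Flush; mem=2
  op5 P0: load  L2 → E/I/I on L2; bus BusRd; mem=0
  op6 P1: load  L0 → I/S/S on L0; bus (none); mem=2
  op7 P0: load  L2 → E/I/I on L2; bus (none); mem=0
  op8 P0: load  L2 → E/I/I on L2; bus (none); mem=0
  op9 P2: store L1 := 4 → I/I/M on L1; bus BusRdX Flush; mem=99
  op10 P2: load  L2 → S/I/S on L2; bus BusRd; mem=0
  op11 P1: store L1 := 17 → I/M/I on L1; bus BusRdX Flush; mem=4
  op12 P0: store L0 := 38 → M/I/I on L0; bus BusRdX; mem=2
  op13 P0: store L0 := 57 → M/I/I on L0; bus (none); mem=2
  op14 P0: load  L1 → S/S/I on L1; bus BusRd Flush; mem=17
  op15 P1: load  L0 → S/S/I on L0; bus BusRd Flush; mem=57
  op16 P0: store L2 := 74 → M/I/I on L2; bus BusUpgr; mem=0
  op17 P2: load  L0 → S/S/S on L0; bus BusRd; mem=57
  op18 P1: store L2 := 3 → I/M/I on L2; bus BusRdX Flush; mem=74
  op19 P2: load  L0 → S/S/S on L0; bus (none); mem=57
  op20 P1: store L0 := 48 → I/M/I on L0; bus BusUpgr; mem=57
  op21 P2: load  L0 → I/S/S on L0; bus BusRd Flush; mem=48
  op22 P2: load  L0 → I/S/S on L0; bus (none); mem=48
  op23 P0: load  L0 → S/S/S on L0; bus BusRd; mem=48
  op24 P0: load  L2 → S/S/I on L2; bus BusRd Flush; mem=3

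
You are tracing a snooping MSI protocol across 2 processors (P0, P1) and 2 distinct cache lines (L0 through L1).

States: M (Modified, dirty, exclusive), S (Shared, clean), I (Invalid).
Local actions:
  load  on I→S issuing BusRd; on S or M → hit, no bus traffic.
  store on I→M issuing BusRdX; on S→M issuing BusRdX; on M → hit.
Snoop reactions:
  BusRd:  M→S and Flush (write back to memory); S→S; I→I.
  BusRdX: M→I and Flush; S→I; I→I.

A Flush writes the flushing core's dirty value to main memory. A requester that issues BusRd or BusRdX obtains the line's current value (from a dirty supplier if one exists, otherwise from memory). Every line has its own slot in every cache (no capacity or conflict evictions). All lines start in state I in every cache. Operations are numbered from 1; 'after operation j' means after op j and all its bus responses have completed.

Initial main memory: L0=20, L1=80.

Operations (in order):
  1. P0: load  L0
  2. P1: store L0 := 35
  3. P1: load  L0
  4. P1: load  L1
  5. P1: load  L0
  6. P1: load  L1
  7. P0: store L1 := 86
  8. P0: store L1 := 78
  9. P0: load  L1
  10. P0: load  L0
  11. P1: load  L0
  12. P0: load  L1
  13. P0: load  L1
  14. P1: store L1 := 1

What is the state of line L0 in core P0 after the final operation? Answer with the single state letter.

state = S

  op1 P0: load  L0 → S/I on L0; bus BusRd; mem=20
  op2 P1: store L0 := 35 → I/M on L0; bus BusRdX; mem=20
  op3 P1: load  L0 → I/M on L0; bus (none); mem=20
  op4 P1: load  L1 → I/S on L1; bus BusRd; mem=80
  op5 P1: load  L0 → I/M on L0; bus (none); mem=20
  op6 P1: load  L1 → I/S on L1; bus (none); mem=80
  op7 P0: store L1 := 86 → M/I on L1; bus BusRdX; mem=80
  op8 P0: store L1 := 78 → M/I on L1; bus (none); mem=80
  op9 P0: load  L1 → M/I on L1; bus (none); mem=80
  op10 P0: load  L0 → S/S on L0; bus BusRd Flush; mem=35
  op11 P1: load  L0 → S/S on L0; bus (none); mem=35
  op12 P0: load  L1 → M/I on L1; bus (none); mem=80
  op13 P0: load  L1 → M/I on L1; bus (none); mem=80
  op14 P1: store L1 := 1 → I/M on L1; bus BusRdX Flush; mem=78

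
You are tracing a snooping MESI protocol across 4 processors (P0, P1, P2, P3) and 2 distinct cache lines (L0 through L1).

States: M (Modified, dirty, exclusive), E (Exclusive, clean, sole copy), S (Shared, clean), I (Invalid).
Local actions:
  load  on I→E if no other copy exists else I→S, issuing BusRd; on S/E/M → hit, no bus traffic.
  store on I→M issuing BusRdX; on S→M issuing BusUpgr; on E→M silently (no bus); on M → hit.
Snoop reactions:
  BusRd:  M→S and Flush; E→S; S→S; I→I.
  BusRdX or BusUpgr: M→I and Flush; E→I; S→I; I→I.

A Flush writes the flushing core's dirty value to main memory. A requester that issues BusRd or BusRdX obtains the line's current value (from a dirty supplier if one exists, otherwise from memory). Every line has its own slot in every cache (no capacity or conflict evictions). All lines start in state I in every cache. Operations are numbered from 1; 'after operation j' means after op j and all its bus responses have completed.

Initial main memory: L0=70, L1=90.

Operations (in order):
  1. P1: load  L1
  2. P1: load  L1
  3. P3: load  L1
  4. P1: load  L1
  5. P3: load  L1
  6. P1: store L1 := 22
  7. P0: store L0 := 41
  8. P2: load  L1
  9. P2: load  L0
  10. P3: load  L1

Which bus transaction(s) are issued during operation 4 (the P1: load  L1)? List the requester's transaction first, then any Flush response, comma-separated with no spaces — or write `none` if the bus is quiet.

bus = none

  op1 P1: load  L1 → I/E/I/I on L1; bus BusRd; mem=90
  op2 P1: load  L1 → I/E/I/I on L1; bus (none); mem=90
  op3 P3: load  L1 → I/S/I/S on L1; bus BusRd; mem=90
  op4 P1: load  L1 → I/S/I/S on L1; bus (none); mem=90
  op5 P3: load  L1 → I/S/I/S on L1; bus (none); mem=90
  op6 P1: store L1 := 22 → I/M/I/I on L1; bus BusUpgr; mem=90
  op7 P0: store L0 := 41 → M/I/I/I on L0; bus BusRdX; mem=70
  op8 P2: load  L1 → I/S/S/I on L1; bus BusRd Flush; mem=22
  op9 P2: load  L0 → S/I/S/I on L0; bus BusRd Flush; mem=41
  op10 P3: load  L1 → I/S/S/S on L1; bus BusRd; mem=22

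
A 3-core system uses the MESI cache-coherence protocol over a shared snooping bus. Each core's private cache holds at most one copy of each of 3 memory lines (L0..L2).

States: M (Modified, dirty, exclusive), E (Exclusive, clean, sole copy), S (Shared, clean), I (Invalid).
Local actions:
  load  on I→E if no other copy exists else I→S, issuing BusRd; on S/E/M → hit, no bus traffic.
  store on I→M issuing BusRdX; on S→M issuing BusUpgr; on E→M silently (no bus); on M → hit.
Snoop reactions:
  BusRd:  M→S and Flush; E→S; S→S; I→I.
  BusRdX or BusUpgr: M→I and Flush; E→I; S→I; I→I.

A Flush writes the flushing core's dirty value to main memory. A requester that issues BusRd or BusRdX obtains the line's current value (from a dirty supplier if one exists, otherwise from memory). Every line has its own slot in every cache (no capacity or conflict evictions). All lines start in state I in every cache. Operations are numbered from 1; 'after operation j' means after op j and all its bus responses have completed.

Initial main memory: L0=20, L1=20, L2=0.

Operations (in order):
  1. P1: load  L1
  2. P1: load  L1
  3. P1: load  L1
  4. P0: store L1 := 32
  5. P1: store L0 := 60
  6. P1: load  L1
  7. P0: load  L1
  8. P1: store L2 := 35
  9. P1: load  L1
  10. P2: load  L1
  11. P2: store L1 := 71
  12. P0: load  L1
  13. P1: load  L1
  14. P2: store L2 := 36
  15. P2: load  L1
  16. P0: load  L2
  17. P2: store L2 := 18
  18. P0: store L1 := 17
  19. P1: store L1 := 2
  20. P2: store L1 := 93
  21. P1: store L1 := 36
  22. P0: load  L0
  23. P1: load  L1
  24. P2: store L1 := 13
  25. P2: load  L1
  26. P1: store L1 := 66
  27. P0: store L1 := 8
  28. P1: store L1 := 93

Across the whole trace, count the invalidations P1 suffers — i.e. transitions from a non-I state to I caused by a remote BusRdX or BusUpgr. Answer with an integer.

1. P1: load  L1  bus=[BusRd]  L1: P0=I P1=E P2=I  mem[L1]=20
2. P1: load  L1  bus=[-]  L1: P0=I P1=E P2=I  mem[L1]=20
3. P1: load  L1  bus=[-]  L1: P0=I P1=E P2=I  mem[L1]=20
4. P0: store L1 := 32  bus=[BusRdX]  L1: P0=M P1=I P2=I  mem[L1]=20
5. P1: store L0 := 60  bus=[BusRdX]  L0: P0=I P1=M P2=I  mem[L0]=20
6. P1: load  L1  bus=[BusRd,Flush]  L1: P0=S P1=S P2=I  mem[L1]=32
7. P0: load  L1  bus=[-]  L1: P0=S P1=S P2=I  mem[L1]=32
8. P1: store L2 := 35  bus=[BusRdX]  L2: P0=I P1=M P2=I  mem[L2]=0
9. P1: load  L1  bus=[-]  L1: P0=S P1=S P2=I  mem[L1]=32
10. P2: load  L1  bus=[BusRd]  L1: P0=S P1=S P2=S  mem[L1]=32
11. P2: store L1 := 71  bus=[BusUpgr]  L1: P0=I P1=I P2=M  mem[L1]=32
12. P0: load  L1  bus=[BusRd,Flush]  L1: P0=S P1=I P2=S  mem[L1]=71
13. P1: load  L1  bus=[BusRd]  L1: P0=S P1=S P2=S  mem[L1]=71
14. P2: store L2 := 36  bus=[BusRdX,Flush]  L2: P0=I P1=I P2=M  mem[L2]=35
15. P2: load  L1  bus=[-]  L1: P0=S P1=S P2=S  mem[L1]=71
16. P0: load  L2  bus=[BusRd,Flush]  L2: P0=S P1=I P2=S  mem[L2]=36
17. P2: store L2 := 18  bus=[BusUpgr]  L2: P0=I P1=I P2=M  mem[L2]=36
18. P0: store L1 := 17  bus=[BusUpgr]  L1: P0=M P1=I P2=I  mem[L1]=71
19. P1: store L1 := 2  bus=[BusRdX,Flush]  L1: P0=I P1=M P2=I  mem[L1]=17
20. P2: store L1 := 93  bus=[BusRdX,Flush]  L1: P0=I P1=I P2=M  mem[L1]=2
21. P1: store L1 := 36  bus=[BusRdX,Flush]  L1: P0=I P1=M P2=I  mem[L1]=93
22. P0: load  L0  bus=[BusRd,Flush]  L0: P0=S P1=S P2=I  mem[L0]=60
23. P1: load  L1  bus=[-]  L1: P0=I P1=M P2=I  mem[L1]=93
24. P2: store L1 := 13  bus=[BusRdX,Flush]  L1: P0=I P1=I P2=M  mem[L1]=36
25. P2: load  L1  bus=[-]  L1: P0=I P1=I P2=M  mem[L1]=36
26. P1: store L1 := 66  bus=[BusRdX,Flush]  L1: P0=I P1=M P2=I  mem[L1]=13
27. P0: store L1 := 8  bus=[BusRdX,Flush]  L1: P0=M P1=I P2=I  mem[L1]=66
28. P1: store L1 := 93  bus=[BusRdX,Flush]  L1: P0=I P1=M P2=I  mem[L1]=8

invalidations = 7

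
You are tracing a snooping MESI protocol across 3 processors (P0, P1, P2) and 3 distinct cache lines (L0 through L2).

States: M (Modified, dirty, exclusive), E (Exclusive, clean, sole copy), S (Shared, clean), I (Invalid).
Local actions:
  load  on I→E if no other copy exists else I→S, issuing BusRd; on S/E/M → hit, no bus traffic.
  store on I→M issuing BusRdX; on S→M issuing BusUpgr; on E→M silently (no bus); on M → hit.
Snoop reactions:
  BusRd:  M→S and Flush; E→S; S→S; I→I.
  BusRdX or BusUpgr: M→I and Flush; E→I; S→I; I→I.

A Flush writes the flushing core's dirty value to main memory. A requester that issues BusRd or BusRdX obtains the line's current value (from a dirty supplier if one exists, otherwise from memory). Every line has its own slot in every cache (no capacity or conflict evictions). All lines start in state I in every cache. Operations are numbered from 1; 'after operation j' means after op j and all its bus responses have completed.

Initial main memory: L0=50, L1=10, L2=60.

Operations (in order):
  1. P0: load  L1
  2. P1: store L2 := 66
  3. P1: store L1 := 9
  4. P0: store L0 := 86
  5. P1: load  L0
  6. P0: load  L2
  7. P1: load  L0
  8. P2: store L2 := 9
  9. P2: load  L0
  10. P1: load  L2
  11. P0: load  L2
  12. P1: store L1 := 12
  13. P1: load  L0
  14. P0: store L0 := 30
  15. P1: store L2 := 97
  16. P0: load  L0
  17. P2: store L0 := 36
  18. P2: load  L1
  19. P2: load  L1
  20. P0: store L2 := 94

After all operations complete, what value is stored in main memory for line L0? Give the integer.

memory[L0] = 30

[1] P0: load  L1 | P0:E(10), P1:I, P2:I | bus: BusRd
[2] P1: store L2 := 66 | P0:I, P1:M(66), P2:I | bus: BusRdX
[3] P1: store L1 := 9 | P0:I, P1:M(9), P2:I | bus: BusRdX
[4] P0: store L0 := 86 | P0:M(86), P1:I, P2:I | bus: BusRdX
[5] P1: load  L0 | P0:S(86), P1:S(86), P2:I | bus: BusRd,Flush
[6] P0: load  L2 | P0:S(66), P1:S(66), P2:I | bus: BusRd,Flush
[7] P1: load  L0 | P0:S(86), P1:S(86), P2:I | bus: none
[8] P2: store L2 := 9 | P0:I, P1:I, P2:M(9) | bus: BusRdX
[9] P2: load  L0 | P0:S(86), P1:S(86), P2:S(86) | bus: BusRd
[10] P1: load  L2 | P0:I, P1:S(9), P2:S(9) | bus: BusRd,Flush
[11] P0: load  L2 | P0:S(9), P1:S(9), P2:S(9) | bus: BusRd
[12] P1: store L1 := 12 | P0:I, P1:M(12), P2:I | bus: none
[13] P1: load  L0 | P0:S(86), P1:S(86), P2:S(86) | bus: none
[14] P0: store L0 := 30 | P0:M(30), P1:I, P2:I | bus: BusUpgr
[15] P1: store L2 := 97 | P0:I, P1:M(97), P2:I | bus: BusUpgr
[16] P0: load  L0 | P0:M(30), P1:I, P2:I | bus: none
[17] P2: store L0 := 36 | P0:I, P1:I, P2:M(36) | bus: BusRdX,Flush
[18] P2: load  L1 | P0:I, P1:S(12), P2:S(12) | bus: BusRd,Flush
[19] P2: load  L1 | P0:I, P1:S(12), P2:S(12) | bus: none
[20] P0: store L2 := 94 | P0:M(94), P1:I, P2:I | bus: BusRdX,Flush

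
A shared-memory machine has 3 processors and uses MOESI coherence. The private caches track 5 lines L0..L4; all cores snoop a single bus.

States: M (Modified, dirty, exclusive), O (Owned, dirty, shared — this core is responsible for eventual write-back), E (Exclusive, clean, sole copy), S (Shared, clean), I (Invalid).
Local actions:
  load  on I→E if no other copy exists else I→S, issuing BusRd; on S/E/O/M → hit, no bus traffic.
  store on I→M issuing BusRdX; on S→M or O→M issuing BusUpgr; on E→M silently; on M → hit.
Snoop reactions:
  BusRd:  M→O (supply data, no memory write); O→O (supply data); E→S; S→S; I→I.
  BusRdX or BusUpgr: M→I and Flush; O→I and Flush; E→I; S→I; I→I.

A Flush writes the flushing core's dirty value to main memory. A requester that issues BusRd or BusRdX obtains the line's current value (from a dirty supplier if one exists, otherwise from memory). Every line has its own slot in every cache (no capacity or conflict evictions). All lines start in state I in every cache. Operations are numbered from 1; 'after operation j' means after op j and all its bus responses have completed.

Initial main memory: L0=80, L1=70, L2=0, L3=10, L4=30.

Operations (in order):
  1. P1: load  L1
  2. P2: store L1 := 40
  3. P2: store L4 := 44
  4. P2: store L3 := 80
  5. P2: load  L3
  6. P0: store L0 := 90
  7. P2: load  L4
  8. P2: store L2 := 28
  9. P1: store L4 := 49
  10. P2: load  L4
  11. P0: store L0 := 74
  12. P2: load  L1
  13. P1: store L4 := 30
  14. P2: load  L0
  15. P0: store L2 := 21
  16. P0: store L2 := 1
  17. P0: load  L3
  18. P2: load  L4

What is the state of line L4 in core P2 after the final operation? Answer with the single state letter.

step 1: P1: load  L1  ⟶  IEI  (L1)  txn=BusRd  M[L1]=70
step 2: P2: store L1 := 40  ⟶  IIM  (L1)  txn=BusRdX  M[L1]=70
step 3: P2: store L4 := 44  ⟶  IIM  (L4)  txn=BusRdX  M[L4]=30
step 4: P2: store L3 := 80  ⟶  IIM  (L3)  txn=BusRdX  M[L3]=10
step 5: P2: load  L3  ⟶  IIM  (L3)  txn=∅  M[L3]=10
step 6: P0: store L0 := 90  ⟶  MII  (L0)  txn=BusRdX  M[L0]=80
step 7: P2: load  L4  ⟶  IIM  (L4)  txn=∅  M[L4]=30
step 8: P2: store L2 := 28  ⟶  IIM  (L2)  txn=BusRdX  M[L2]=0
step 9: P1: store L4 := 49  ⟶  IMI  (L4)  txn=BusRdX+Flush  M[L4]=44
step 10: P2: load  L4  ⟶  IOS  (L4)  txn=BusRd  M[L4]=44
step 11: P0: store L0 := 74  ⟶  MII  (L0)  txn=∅  M[L0]=80
step 12: P2: load  L1  ⟶  IIM  (L1)  txn=∅  M[L1]=70
step 13: P1: store L4 := 30  ⟶  IMI  (L4)  txn=BusUpgr  M[L4]=44
step 14: P2: load  L0  ⟶  OIS  (L0)  txn=BusRd  M[L0]=80
step 15: P0: store L2 := 21  ⟶  MII  (L2)  txn=BusRdX+Flush  M[L2]=28
step 16: P0: store L2 := 1  ⟶  MII  (L2)  txn=∅  M[L2]=28
step 17: P0: load  L3  ⟶  SIO  (L3)  txn=BusRd  M[L3]=10
step 18: P2: load  L4  ⟶  IOS  (L4)  txn=BusRd  M[L4]=44

state = S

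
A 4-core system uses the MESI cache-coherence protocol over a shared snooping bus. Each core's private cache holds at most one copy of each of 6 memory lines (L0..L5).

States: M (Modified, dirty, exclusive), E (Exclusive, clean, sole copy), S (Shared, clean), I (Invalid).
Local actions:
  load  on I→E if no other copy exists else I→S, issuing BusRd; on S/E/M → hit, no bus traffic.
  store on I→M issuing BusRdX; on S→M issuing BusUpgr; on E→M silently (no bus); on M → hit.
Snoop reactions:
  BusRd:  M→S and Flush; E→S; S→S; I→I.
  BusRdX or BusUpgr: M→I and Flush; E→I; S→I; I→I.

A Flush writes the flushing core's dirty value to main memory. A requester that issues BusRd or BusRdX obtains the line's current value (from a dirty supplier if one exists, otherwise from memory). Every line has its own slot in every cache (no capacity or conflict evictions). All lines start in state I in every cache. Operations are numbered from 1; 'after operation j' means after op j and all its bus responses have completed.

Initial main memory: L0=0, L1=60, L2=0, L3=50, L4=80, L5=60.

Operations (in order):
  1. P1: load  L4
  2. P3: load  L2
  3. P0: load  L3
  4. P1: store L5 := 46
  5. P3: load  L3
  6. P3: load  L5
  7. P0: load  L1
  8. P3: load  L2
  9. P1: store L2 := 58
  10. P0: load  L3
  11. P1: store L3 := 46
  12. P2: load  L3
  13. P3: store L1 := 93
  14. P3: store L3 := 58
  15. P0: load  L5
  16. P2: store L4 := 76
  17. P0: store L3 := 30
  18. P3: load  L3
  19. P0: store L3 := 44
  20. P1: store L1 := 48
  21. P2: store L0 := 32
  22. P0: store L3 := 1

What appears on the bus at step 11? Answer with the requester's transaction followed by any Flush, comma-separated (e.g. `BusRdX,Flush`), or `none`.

  op1 P1: load  L4 → I/E/I/I on L4; bus BusRd; mem=80
  op2 P3: load  L2 → I/I/I/E on L2; bus BusRd; mem=0
  op3 P0: load  L3 → E/I/I/I on L3; bus BusRd; mem=50
  op4 P1: store L5 := 46 → I/M/I/I on L5; bus BusRdX; mem=60
  op5 P3: load  L3 → S/I/I/S on L3; bus BusRd; mem=50
  op6 P3: load  L5 → I/S/I/S on L5; bus BusRd Flush; mem=46
  op7 P0: load  L1 → E/I/I/I on L1; bus BusRd; mem=60
  op8 P3: load  L2 → I/I/I/E on L2; bus (none); mem=0
  op9 P1: store L2 := 58 → I/M/I/I on L2; bus BusRdX; mem=0
  op10 P0: load  L3 → S/I/I/S on L3; bus (none); mem=50
  op11 P1: store L3 := 46 → I/M/I/I on L3; bus BusRdX; mem=50
  op12 P2: load  L3 → I/S/S/I on L3; bus BusRd Flush; mem=46
  op13 P3: store L1 := 93 → I/I/I/M on L1; bus BusRdX; mem=60
  op14 P3: store L3 := 58 → I/I/I/M on L3; bus BusRdX; mem=46
  op15 P0: load  L5 → S/S/I/S on L5; bus BusRd; mem=46
  op16 P2: store L4 := 76 → I/I/M/I on L4; bus BusRdX; mem=80
  op17 P0: store L3 := 30 → M/I/I/I on L3; bus BusRdX Flush; mem=58
  op18 P3: load  L3 → S/I/I/S on L3; bus BusRd Flush; mem=30
  op19 P0: store L3 := 44 → M/I/I/I on L3; bus BusUpgr; mem=30
  op20 P1: store L1 := 48 → I/M/I/I on L1; bus BusRdX Flush; mem=93
  op21 P2: store L0 := 32 → I/I/M/I on L0; bus BusRdX; mem=0
  op22 P0: store L3 := 1 → M/I/I/I on L3; bus (none); mem=30

bus = BusRdX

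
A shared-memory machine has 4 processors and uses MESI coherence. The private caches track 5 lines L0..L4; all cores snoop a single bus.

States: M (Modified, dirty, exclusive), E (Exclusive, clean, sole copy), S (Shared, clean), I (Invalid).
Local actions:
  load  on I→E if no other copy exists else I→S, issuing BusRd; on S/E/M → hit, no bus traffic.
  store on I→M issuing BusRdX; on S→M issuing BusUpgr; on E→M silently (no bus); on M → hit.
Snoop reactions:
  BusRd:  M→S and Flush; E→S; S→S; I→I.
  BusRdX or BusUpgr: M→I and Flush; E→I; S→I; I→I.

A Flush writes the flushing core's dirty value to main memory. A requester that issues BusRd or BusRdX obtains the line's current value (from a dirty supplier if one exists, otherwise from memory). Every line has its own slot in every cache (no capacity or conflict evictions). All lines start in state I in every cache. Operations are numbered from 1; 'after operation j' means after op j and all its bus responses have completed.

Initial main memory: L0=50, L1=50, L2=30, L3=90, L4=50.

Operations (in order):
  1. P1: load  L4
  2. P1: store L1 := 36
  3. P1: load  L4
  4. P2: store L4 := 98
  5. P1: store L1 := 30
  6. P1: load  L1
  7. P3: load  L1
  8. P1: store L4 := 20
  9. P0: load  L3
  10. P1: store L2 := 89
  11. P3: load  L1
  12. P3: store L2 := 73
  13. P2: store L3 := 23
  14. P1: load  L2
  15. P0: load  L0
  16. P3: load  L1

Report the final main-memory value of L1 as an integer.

[1] P1: load  L4 | P0:I, P1:E(50), P2:I, P3:I | bus: BusRd
[2] P1: store L1 := 36 | P0:I, P1:M(36), P2:I, P3:I | bus: BusRdX
[3] P1: load  L4 | P0:I, P1:E(50), P2:I, P3:I | bus: none
[4] P2: store L4 := 98 | P0:I, P1:I, P2:M(98), P3:I | bus: BusRdX
[5] P1: store L1 := 30 | P0:I, P1:M(30), P2:I, P3:I | bus: none
[6] P1: load  L1 | P0:I, P1:M(30), P2:I, P3:I | bus: none
[7] P3: load  L1 | P0:I, P1:S(30), P2:I, P3:S(30) | bus: BusRd,Flush
[8] P1: store L4 := 20 | P0:I, P1:M(20), P2:I, P3:I | bus: BusRdX,Flush
[9] P0: load  L3 | P0:E(90), P1:I, P2:I, P3:I | bus: BusRd
[10] P1: store L2 := 89 | P0:I, P1:M(89), P2:I, P3:I | bus: BusRdX
[11] P3: load  L1 | P0:I, P1:S(30), P2:I, P3:S(30) | bus: none
[12] P3: store L2 := 73 | P0:I, P1:I, P2:I, P3:M(73) | bus: BusRdX,Flush
[13] P2: store L3 := 23 | P0:I, P1:I, P2:M(23), P3:I | bus: BusRdX
[14] P1: load  L2 | P0:I, P1:S(73), P2:I, P3:S(73) | bus: BusRd,Flush
[15] P0: load  L0 | P0:E(50), P1:I, P2:I, P3:I | bus: BusRd
[16] P3: load  L1 | P0:I, P1:S(30), P2:I, P3:S(30) | bus: none

memory[L1] = 30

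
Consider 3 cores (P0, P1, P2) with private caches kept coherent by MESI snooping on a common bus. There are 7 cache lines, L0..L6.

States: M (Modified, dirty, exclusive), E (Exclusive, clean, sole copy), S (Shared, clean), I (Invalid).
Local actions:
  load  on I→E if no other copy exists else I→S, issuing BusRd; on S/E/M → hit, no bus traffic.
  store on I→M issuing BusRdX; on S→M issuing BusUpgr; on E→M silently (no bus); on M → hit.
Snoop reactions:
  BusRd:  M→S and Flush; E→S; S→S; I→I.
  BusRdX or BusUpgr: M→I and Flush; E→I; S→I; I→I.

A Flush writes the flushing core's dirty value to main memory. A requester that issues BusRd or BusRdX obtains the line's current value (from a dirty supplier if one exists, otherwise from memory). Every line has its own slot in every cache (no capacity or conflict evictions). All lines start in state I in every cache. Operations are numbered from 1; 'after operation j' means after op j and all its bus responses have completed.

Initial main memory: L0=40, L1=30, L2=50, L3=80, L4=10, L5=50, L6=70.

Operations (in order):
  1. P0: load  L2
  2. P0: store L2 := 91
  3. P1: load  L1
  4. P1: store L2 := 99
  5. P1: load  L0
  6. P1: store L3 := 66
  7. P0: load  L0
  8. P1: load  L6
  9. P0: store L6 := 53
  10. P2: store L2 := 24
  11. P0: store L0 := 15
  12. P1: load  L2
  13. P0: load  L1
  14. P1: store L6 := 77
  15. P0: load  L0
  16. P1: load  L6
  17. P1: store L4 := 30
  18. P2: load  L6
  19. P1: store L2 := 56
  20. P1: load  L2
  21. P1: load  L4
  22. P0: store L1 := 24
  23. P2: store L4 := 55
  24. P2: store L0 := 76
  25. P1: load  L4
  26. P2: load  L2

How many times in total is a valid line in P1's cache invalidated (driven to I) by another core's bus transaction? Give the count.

invalidations = 5

step 1: P0: load  L2  ⟶  EII  (L2)  txn=BusRd  M[L2]=50
step 2: P0: store L2 := 91  ⟶  MII  (L2)  txn=∅  M[L2]=50
step 3: P1: load  L1  ⟶  IEI  (L1)  txn=BusRd  M[L1]=30
step 4: P1: store L2 := 99  ⟶  IMI  (L2)  txn=BusRdX+Flush  M[L2]=91
step 5: P1: load  L0  ⟶  IEI  (L0)  txn=BusRd  M[L0]=40
step 6: P1: store L3 := 66  ⟶  IMI  (L3)  txn=BusRdX  M[L3]=80
step 7: P0: load  L0  ⟶  SSI  (L0)  txn=BusRd  M[L0]=40
step 8: P1: load  L6  ⟶  IEI  (L6)  txn=BusRd  M[L6]=70
step 9: P0: store L6 := 53  ⟶  MII  (L6)  txn=BusRdX  M[L6]=70
step 10: P2: store L2 := 24  ⟶  IIM  (L2)  txn=BusRdX+Flush  M[L2]=99
step 11: P0: store L0 := 15  ⟶  MII  (L0)  txn=BusUpgr  M[L0]=40
step 12: P1: load  L2  ⟶  ISS  (L2)  txn=BusRd+Flush  M[L2]=24
step 13: P0: load  L1  ⟶  SSI  (L1)  txn=BusRd  M[L1]=30
step 14: P1: store L6 := 77  ⟶  IMI  (L6)  txn=BusRdX+Flush  M[L6]=53
step 15: P0: load  L0  ⟶  MII  (L0)  txn=∅  M[L0]=40
step 16: P1: load  L6  ⟶  IMI  (L6)  txn=∅  M[L6]=53
step 17: P1: store L4 := 30  ⟶  IMI  (L4)  txn=BusRdX  M[L4]=10
step 18: P2: load  L6  ⟶  ISS  (L6)  txn=BusRd+Flush  M[L6]=77
step 19: P1: store L2 := 56  ⟶  IMI  (L2)  txn=BusUpgr  M[L2]=24
step 20: P1: load  L2  ⟶  IMI  (L2)  txn=∅  M[L2]=24
step 21: P1: load  L4  ⟶  IMI  (L4)  txn=∅  M[L4]=10
step 22: P0: store L1 := 24  ⟶  MII  (L1)  txn=BusUpgr  M[L1]=30
step 23: P2: store L4 := 55  ⟶  IIM  (L4)  txn=BusRdX+Flush  M[L4]=30
step 24: P2: store L0 := 76  ⟶  IIM  (L0)  txn=BusRdX+Flush  M[L0]=15
step 25: P1: load  L4  ⟶  ISS  (L4)  txn=BusRd+Flush  M[L4]=55
step 26: P2: load  L2  ⟶  ISS  (L2)  txn=BusRd+Flush  M[L2]=56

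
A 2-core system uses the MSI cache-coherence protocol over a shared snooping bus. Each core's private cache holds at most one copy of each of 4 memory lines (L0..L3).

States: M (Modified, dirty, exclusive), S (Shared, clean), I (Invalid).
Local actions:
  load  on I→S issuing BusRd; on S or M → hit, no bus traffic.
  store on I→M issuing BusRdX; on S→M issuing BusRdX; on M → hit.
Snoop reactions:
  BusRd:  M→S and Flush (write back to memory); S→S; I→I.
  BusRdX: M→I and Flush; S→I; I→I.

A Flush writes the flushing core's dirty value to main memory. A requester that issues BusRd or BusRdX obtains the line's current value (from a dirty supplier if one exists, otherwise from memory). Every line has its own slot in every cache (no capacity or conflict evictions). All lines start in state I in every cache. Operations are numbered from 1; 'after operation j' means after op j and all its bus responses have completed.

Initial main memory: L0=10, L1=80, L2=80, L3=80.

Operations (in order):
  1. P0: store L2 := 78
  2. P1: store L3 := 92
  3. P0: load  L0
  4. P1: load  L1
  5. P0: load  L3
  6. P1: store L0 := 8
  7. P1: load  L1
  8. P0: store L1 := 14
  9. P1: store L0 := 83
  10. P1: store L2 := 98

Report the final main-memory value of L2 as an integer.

memory[L2] = 78

[1] P0: store L2 := 78 | P0:M(78), P1:I | bus: BusRdX
[2] P1: store L3 := 92 | P0:I, P1:M(92) | bus: BusRdX
[3] P0: load  L0 | P0:S(10), P1:I | bus: BusRd
[4] P1: load  L1 | P0:I, P1:S(80) | bus: BusRd
[5] P0: load  L3 | P0:S(92), P1:S(92) | bus: BusRd,Flush
[6] P1: store L0 := 8 | P0:I, P1:M(8) | bus: BusRdX
[7] P1: load  L1 | P0:I, P1:S(80) | bus: none
[8] P0: store L1 := 14 | P0:M(14), P1:I | bus: BusRdX
[9] P1: store L0 := 83 | P0:I, P1:M(83) | bus: none
[10] P1: store L2 := 98 | P0:I, P1:M(98) | bus: BusRdX,Flush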